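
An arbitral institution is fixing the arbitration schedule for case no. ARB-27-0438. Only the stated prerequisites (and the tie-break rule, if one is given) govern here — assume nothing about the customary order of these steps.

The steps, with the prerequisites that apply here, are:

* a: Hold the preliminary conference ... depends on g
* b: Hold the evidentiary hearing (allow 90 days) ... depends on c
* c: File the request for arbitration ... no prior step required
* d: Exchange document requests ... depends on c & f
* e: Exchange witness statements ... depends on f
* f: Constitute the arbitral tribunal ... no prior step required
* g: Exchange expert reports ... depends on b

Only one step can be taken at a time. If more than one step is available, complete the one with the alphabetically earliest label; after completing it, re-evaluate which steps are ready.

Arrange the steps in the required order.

c → b → f → d → e → g → a

Nothing is required for c and f. c has the earlier label → c first.
b now also ready, so the ready set is {b, f}; b has the earlier label → b.
g now also ready, so the ready set is {f, g}; f has the earlier label → f.
d, e and g are all available; d has the earlier label → d.
e and g are both available; e has the earlier label → e.
That leaves g as the only ready step → g.
a needed g, now all done → a.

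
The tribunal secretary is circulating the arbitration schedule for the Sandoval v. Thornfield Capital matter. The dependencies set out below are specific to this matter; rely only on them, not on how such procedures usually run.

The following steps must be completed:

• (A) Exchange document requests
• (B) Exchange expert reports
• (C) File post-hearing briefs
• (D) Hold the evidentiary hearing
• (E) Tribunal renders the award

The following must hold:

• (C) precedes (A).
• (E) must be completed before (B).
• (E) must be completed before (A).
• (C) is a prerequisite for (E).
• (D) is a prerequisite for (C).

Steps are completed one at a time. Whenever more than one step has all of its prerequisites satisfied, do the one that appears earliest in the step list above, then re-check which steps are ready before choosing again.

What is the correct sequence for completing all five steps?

(D), (C), (E), (A), (B)

(D) is the only step with nothing outstanding, so it goes first.
(C) needed (D), now all done → (C).
That leaves (E) as the only ready step → (E).
Now (A) and (B) have their prerequisites met. (A) is listed earlier, so (A) next.
(B) is the only step now ready → (B).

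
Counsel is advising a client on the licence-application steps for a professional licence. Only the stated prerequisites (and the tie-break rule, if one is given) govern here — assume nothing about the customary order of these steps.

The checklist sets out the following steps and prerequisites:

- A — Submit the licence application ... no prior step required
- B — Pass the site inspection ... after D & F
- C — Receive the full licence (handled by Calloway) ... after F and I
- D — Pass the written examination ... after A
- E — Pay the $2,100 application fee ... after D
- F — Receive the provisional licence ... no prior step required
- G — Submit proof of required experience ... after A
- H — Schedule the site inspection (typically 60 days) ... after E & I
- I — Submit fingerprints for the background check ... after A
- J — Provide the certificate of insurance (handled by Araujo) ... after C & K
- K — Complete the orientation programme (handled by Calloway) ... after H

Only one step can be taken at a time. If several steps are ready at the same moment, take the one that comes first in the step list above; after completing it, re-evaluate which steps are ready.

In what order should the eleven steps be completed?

A, D, E, F, B, G, I, C, H, K, J

A and F have no prerequisites; A is listed earlier, so A is first.
D, F, G and I are all available; D is listed earlier → D.
Now E, F, G and I have their prerequisites met. E is listed earlier, so E next.
F, G and I are all available; F is listed earlier → F.
B now also ready, so the ready set is {B, G, I}; B is listed earlier → B.
G and I are both available; G is listed earlier → G.
I is the only step now ready → I.
Now C and H have their prerequisites met. C is listed earlier, so C next.
H is the only step now ready → H.
K needed H, now all done → K.
J needed C and K, now all done → J.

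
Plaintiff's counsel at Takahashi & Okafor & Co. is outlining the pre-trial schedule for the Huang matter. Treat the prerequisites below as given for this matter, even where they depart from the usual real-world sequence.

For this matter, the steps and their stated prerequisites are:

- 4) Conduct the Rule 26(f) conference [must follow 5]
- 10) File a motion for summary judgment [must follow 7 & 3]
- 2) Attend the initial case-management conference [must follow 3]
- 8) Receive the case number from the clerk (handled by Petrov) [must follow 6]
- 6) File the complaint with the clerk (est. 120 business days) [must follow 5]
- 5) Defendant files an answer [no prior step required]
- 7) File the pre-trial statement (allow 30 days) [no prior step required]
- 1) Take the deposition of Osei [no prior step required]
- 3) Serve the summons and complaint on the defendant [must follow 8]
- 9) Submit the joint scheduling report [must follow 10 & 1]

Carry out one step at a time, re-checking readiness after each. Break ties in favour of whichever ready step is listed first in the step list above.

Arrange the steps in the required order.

5 4 6 8 7 1 3 10 2 9

Nothing is required for 5, 7 and 1. 5 is listed earlier → 5 first.
4 and 6 now also ready, so the ready set is {4, 6, 7, 1}; 4 is listed earlier → 4.
Now 6, 7 and 1 have their prerequisites met. 6 is listed earlier, so 6 next.
Ready: 8, 7 and 1. 8 is listed earlier → 8.
Ready: 7, 1 and 3. 7 is listed earlier → 7.
Ready: 1 and 3. 1 is listed earlier → 1.
Next only 3 has its prerequisites met → 3.
10 and 2 are both available; 10 is listed earlier → 10.
9 now also ready, so the ready set is {2, 9}; 2 is listed earlier → 2.
Next only 9 has its prerequisites met → 9.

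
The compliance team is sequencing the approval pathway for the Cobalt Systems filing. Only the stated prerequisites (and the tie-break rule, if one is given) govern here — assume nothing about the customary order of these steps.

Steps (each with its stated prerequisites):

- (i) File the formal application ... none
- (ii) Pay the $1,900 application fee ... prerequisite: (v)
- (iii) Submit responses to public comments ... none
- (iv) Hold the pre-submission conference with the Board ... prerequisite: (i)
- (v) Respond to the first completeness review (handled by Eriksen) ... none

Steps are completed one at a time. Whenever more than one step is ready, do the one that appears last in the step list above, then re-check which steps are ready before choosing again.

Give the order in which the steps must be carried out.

Nothing is required for (v), (iii) and (i). (v) is listed later → (v) first.
(iii), (ii) and (i) are all available; (iii) is listed later → (iii).
Now (ii) and (i) have their prerequisites met. (ii) is listed later, so (ii) next.
(i) is the only step now ready → (i).
(iv) is the only step now ready → (iv).

(v) → (iii) → (ii) → (i) → (iv)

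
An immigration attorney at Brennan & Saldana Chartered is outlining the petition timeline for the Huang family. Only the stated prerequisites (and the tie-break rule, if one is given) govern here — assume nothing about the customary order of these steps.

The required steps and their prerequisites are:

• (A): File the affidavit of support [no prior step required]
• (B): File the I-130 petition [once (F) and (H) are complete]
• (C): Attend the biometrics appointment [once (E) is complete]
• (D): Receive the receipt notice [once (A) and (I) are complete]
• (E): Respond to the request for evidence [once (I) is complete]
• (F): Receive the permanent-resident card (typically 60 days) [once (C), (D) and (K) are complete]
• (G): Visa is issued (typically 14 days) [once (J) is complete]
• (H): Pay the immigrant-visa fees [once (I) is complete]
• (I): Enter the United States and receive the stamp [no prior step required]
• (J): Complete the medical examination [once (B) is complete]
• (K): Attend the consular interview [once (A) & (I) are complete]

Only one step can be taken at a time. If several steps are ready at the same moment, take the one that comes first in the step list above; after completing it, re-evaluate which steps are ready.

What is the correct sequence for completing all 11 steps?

Nothing is required for (A) and (I). (A) is listed earlier → (A) first.
(I) is the only step now ready → (I).
Ready: (D), (E), (H) and (K). (D) is listed earlier → (D).
Now (E), (H) and (K) have their prerequisites met. (E) is listed earlier, so (E) next.
(C), (H) and (K) are all available; (C) is listed earlier → (C).
Now (H) and (K) have their prerequisites met. (H) is listed earlier, so (H) next.
Next only (K) has its prerequisites met → (K).
(F) needed (C), (D) and (K), now all done → (F).
(B) needed (F) and (H), now all done → (B).
(J) needed (B), now all done → (J).
(G) is the only step now ready → (G).

(A), (I), (D), (E), (C), (H), (K), (F), (B), (J), (G)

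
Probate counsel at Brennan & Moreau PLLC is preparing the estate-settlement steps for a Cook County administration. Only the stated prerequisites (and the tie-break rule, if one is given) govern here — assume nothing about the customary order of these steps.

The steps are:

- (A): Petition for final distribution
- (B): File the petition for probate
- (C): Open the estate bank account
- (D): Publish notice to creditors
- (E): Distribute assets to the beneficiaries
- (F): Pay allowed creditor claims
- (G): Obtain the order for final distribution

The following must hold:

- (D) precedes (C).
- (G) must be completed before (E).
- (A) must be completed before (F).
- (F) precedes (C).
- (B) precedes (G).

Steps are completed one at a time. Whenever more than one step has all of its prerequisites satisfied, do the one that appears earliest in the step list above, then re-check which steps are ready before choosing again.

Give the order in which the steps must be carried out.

(A), (B) and (D) have no prerequisites; (A) is listed earlier, so (A) is first.
(B), (D) and (F) are all available; (B) is listed earlier → (B).
(G) now also ready, so the ready set is {(D), (F), (G)}; (D) is listed earlier → (D).
Now (F) and (G) have their prerequisites met. (F) is listed earlier, so (F) next.
Now (C) and (G) have their prerequisites met. (C) is listed earlier, so (C) next.
Next only (G) has its prerequisites met → (G).
(E) needed (G), now all done → (E).

(A), (B), (D), (F), (C), (G), (E)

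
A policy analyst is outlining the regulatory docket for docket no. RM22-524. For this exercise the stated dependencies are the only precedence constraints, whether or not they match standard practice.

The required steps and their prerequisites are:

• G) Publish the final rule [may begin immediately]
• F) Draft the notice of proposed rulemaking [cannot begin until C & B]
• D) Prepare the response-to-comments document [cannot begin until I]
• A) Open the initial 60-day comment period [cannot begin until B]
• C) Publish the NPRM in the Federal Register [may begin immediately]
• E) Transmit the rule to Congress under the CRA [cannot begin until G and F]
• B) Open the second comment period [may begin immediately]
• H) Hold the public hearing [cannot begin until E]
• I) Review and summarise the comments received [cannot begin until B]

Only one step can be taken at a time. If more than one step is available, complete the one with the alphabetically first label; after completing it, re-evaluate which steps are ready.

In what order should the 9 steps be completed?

B, A, C, F, G, E, H, I, D

B, C and G have no prerequisites; B has the earlier label, so B is first.
A and I now also ready, so the ready set is {A, C, G, I}; A has the earlier label → A.
Ready: C, G and I. C has the earlier label → C.
F, G and I are all available; F has the earlier label → F.
Ready: G and I. G has the earlier label → G.
E now also ready, so the ready set is {E, I}; E has the earlier label → E.
H now also ready, so the ready set is {H, I}; H has the earlier label → H.
I is the only step now ready → I.
D needed I, now all done → D.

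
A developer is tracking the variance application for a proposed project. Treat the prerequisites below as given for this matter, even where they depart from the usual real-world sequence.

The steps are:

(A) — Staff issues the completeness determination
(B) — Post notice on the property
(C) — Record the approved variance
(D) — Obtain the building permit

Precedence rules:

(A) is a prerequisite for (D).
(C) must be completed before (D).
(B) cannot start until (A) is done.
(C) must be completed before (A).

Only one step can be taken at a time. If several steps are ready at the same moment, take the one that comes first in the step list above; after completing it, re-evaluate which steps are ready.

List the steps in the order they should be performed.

(C), (A), (B), (D)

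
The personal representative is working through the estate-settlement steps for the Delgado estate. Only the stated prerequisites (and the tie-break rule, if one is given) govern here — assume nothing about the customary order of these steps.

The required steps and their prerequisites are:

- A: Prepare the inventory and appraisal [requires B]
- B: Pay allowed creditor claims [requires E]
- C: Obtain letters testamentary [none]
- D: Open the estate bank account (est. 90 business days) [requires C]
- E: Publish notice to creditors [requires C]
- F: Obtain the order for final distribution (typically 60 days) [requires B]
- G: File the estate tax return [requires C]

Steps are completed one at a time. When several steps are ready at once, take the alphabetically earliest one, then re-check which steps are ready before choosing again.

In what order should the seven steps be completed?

C D E B A F G

C has no prerequisites → C first.
Ready: D, E and G. D has the earlier label → D.
E and G are both available; E has the earlier label → E.
Now B and G have their prerequisites met. B has the earlier label, so B next.
A and F now also ready, so the ready set is {A, F, G}; A has the earlier label → A.
Now F and G have their prerequisites met. F has the earlier label, so F next.
G is the only step now ready → G.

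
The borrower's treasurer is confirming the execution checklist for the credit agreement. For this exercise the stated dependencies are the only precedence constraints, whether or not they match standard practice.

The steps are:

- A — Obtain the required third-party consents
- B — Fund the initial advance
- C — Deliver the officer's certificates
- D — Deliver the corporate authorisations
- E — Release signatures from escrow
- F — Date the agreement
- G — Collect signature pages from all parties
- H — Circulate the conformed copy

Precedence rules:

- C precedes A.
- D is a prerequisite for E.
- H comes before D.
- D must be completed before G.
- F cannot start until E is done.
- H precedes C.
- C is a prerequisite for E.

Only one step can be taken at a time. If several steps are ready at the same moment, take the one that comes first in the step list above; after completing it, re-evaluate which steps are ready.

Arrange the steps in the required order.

Nothing is required for B and H. B is listed earlier → B first.
That leaves H as the only ready step → H.
C and D are both available; C is listed earlier → C.
Now A and D have their prerequisites met. A is listed earlier, so A next.
Next only D has its prerequisites met → D.
Ready: E and G. E is listed earlier → E.
Now F and G have their prerequisites met. F is listed earlier, so F next.
G is the only step now ready → G.

B, H, C, A, D, E, F, G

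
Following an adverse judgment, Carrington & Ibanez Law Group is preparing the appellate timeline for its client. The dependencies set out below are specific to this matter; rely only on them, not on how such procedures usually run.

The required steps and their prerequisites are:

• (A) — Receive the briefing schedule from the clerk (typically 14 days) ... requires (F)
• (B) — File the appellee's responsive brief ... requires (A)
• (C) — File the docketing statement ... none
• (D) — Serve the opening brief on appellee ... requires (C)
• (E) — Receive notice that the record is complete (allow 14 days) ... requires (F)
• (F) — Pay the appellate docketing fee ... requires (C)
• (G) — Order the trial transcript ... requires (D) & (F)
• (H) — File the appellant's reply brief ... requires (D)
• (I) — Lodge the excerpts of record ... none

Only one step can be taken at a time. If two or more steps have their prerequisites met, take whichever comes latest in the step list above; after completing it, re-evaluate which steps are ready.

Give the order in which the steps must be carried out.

(I), (C), (F), (E), (D), (H), (G), (A), (B)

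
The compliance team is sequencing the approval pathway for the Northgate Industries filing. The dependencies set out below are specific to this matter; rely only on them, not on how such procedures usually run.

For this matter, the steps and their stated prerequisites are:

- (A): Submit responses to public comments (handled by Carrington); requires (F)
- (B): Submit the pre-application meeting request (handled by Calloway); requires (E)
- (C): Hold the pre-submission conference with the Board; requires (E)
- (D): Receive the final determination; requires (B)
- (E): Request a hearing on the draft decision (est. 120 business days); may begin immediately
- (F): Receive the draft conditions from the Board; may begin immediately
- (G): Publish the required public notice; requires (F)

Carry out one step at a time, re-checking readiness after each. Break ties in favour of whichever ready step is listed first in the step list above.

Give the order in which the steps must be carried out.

(E) (B) (C) (D) (F) (A) (G)

Nothing is required for (E) and (F). (E) is listed earlier → (E) first.
(B), (C) and (F) are all available; (B) is listed earlier → (B).
Ready: (C), (D) and (F). (C) is listed earlier → (C).
Ready: (D) and (F). (D) is listed earlier → (D).
(F) is the only step now ready → (F).
Ready: (A) and (G). (A) is listed earlier → (A).
(G) is the only step now ready → (G).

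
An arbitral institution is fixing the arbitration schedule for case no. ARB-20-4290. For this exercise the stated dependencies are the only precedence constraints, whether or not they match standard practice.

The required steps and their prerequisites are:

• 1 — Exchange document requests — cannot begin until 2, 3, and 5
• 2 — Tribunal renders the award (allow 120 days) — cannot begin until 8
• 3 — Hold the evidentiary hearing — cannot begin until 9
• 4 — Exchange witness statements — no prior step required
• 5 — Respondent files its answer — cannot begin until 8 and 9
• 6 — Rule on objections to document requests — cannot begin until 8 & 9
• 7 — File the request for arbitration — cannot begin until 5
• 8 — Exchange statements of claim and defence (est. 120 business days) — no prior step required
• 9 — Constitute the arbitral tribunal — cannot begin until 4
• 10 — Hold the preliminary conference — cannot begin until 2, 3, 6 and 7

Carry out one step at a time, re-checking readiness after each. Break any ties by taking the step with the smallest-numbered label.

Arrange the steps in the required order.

Nothing is required for 4 and 8. 4 has the earlier label → 4 first.
Ready: 8 and 9. 8 has the earlier label → 8.
2 now also ready, so the ready set is {2, 9}; 2 has the earlier label → 2.
9 needed 4, now all done → 9.
Now 3, 5 and 6 have their prerequisites met. 3 has the earlier label, so 3 next.
Ready: 5 and 6. 5 has the earlier label → 5.
1, 6 and 7 are all available; 1 has the earlier label → 1.
Now 6 and 7 have their prerequisites met. 6 has the earlier label, so 6 next.
Next only 7 has its prerequisites met → 7.
That leaves 10 as the only ready step → 10.

4, 8, 2, 9, 3, 5, 1, 6, 7, 10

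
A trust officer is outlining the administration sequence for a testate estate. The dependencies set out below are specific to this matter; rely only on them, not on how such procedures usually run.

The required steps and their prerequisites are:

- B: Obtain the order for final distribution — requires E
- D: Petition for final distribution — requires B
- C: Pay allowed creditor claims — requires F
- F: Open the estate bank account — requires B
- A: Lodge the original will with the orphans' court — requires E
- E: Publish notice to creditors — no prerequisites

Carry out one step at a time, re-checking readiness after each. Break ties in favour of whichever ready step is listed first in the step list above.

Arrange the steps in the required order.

E, B, D, F, C, A

E has no prerequisites → E first.
B and A are both available; B is listed earlier → B.
D and F now also ready, so the ready set is {D, F, A}; D is listed earlier → D.
Ready: F and A. F is listed earlier → F.
Now C and A have their prerequisites met. C is listed earlier, so C next.
A needed E, now all done → A.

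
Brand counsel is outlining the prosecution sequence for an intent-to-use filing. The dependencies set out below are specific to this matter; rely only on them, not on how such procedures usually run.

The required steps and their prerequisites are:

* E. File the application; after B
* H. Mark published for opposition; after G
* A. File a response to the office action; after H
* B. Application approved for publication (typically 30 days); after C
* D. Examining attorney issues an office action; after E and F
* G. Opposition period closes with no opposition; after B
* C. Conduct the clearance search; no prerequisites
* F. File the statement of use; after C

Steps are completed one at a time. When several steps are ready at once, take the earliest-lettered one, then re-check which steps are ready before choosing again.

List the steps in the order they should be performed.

C has no prerequisites → C first.
B and F are both available; B has the earlier label → B.
E and G now also ready, so the ready set is {E, F, G}; E has the earlier label → E.
F and G are both available; F has the earlier label → F.
D now also ready, so the ready set is {D, G}; D has the earlier label → D.
G needed B, now all done → G.
H is the only step now ready → H.
A needed H, now all done → A.

C, B, E, F, D, G, H, A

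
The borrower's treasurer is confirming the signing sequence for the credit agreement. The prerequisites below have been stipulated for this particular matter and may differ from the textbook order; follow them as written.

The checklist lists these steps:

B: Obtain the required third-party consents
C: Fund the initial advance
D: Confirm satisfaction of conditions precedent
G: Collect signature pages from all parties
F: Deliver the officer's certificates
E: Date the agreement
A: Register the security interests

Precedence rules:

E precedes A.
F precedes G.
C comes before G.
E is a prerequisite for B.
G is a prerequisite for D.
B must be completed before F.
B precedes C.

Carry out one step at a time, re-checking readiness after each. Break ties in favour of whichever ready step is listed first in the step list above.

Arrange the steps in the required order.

E has no prerequisites → E first.
B and A are both available; B is listed earlier → B.
C and F now also ready, so the ready set is {C, F, A}; C is listed earlier → C.
F and A are both available; F is listed earlier → F.
G now also ready, so the ready set is {G, A}; G is listed earlier → G.
Now D and A have their prerequisites met. D is listed earlier, so D next.
A is the only step now ready → A.

E → B → C → F → G → D → A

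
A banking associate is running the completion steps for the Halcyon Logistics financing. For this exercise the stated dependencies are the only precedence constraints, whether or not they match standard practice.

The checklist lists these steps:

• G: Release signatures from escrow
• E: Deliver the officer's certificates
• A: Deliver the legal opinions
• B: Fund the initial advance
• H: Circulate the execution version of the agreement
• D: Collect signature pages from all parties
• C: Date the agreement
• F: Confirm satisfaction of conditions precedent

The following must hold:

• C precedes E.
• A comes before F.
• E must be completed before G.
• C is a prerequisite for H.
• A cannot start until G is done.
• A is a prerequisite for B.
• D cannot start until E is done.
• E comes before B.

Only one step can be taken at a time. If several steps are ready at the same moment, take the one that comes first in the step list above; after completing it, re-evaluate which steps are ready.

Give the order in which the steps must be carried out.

C, E, G, A, B, H, D, F

Only C has no prerequisites, so it is first.
Now E and H have their prerequisites met. E is listed earlier, so E next.
G and D now also ready, so the ready set is {G, H, D}; G is listed earlier → G.
Now A, H and D have their prerequisites met. A is listed earlier, so A next.
Ready: B, H, D and F. B is listed earlier → B.
H, D and F are all available; H is listed earlier → H.
Ready: D and F. D is listed earlier → D.
That leaves F as the only ready step → F.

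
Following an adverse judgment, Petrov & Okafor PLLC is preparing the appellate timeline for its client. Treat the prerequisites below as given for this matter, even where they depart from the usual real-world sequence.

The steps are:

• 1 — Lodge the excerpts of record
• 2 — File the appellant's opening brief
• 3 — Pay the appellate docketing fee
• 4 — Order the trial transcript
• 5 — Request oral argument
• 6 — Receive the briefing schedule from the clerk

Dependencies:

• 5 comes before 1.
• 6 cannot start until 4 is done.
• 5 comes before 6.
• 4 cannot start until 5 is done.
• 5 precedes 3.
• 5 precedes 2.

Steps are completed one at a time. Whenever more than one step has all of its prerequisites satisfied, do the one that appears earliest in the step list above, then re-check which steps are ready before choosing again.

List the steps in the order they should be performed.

5 1 2 3 4 6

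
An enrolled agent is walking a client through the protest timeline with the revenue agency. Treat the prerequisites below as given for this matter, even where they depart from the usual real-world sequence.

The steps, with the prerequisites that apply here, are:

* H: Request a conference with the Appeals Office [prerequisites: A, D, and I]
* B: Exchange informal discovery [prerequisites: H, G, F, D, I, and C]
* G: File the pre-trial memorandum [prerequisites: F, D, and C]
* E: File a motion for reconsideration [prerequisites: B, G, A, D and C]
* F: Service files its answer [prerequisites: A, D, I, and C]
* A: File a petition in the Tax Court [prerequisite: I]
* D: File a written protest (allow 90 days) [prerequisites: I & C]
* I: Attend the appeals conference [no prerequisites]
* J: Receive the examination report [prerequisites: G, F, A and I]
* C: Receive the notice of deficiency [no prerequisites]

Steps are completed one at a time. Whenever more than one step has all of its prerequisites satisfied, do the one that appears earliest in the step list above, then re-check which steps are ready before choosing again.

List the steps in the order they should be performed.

Nothing is required for I and C. I is listed earlier → I first.
A now also ready, so the ready set is {A, C}; A is listed earlier → A.
That leaves C as the only ready step → C.
Next only D has its prerequisites met → D.
Ready: H and F. H is listed earlier → H.
That leaves F as the only ready step → F.
G is the only step now ready → G.
Now B and J have their prerequisites met. B is listed earlier, so B next.
E now also ready, so the ready set is {E, J}; E is listed earlier → E.
J is the only step now ready → J.

I A C D H F G B E J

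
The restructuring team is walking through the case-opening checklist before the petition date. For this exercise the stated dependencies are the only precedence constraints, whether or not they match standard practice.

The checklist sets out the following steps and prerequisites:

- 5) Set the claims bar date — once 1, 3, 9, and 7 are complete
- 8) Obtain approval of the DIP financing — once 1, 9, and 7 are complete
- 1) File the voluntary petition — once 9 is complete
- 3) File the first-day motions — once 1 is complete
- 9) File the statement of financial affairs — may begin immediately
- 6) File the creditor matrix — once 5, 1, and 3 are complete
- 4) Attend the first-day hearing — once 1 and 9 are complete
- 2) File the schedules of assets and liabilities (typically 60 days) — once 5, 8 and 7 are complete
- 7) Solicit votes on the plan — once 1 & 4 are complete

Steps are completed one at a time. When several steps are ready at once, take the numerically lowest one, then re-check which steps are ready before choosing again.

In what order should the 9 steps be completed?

9 is the only step with nothing outstanding, so it goes first.
1 needed 9, now all done → 1.
Ready: 3 and 4. 3 has the earlier label → 3.
That leaves 4 as the only ready step → 4.
7 needed 1 and 4, now all done → 7.
Now 5 and 8 have their prerequisites met. 5 has the earlier label, so 5 next.
6 now also ready, so the ready set is {6, 8}; 6 has the earlier label → 6.
Next only 8 has its prerequisites met → 8.
2 needed 5, 7 and 8, now all done → 2.

9 → 1 → 3 → 4 → 7 → 5 → 6 → 8 → 2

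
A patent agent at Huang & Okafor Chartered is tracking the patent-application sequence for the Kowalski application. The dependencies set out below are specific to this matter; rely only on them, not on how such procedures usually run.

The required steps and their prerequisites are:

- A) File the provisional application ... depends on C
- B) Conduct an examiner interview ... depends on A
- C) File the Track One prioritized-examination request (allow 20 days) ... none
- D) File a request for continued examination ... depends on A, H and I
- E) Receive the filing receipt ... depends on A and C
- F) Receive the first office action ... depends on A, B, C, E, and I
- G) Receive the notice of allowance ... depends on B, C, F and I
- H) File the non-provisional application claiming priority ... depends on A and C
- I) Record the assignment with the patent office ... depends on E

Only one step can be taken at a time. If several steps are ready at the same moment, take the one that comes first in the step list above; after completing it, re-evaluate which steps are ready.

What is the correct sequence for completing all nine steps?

C has no prerequisites → C first.
A needed C, now all done → A.
Ready: B, E and H. B is listed earlier → B.
E and H are both available; E is listed earlier → E.
I now also ready, so the ready set is {H, I}; H is listed earlier → H.
I needed E, now all done → I.
Ready: D and F. D is listed earlier → D.
Next only F has its prerequisites met → F.
G needed B, C, F and I, now all done → G.

C → A → B → E → H → I → D → F → G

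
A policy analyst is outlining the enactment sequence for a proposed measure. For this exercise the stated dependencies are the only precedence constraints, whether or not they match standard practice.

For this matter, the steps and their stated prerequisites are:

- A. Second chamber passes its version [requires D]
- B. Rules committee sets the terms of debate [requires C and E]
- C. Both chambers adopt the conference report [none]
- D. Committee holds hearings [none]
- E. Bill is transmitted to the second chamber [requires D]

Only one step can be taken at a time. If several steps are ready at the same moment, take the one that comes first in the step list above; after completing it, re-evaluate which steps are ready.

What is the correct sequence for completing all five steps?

C, D, A, E, B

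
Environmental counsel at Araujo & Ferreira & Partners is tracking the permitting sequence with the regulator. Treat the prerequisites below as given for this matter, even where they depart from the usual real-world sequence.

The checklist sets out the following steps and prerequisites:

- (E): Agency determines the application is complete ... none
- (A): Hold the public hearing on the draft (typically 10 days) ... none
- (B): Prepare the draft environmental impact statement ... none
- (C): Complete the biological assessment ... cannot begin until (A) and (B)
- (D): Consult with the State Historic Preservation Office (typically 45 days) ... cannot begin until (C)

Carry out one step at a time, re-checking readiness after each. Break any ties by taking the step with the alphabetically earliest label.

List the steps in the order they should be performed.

(A), (B) and (E) have no prerequisites; (A) has the earlier label, so (A) is first.
Now (B) and (E) have their prerequisites met. (B) has the earlier label, so (B) next.
(C) now also ready, so the ready set is {(C), (E)}; (C) has the earlier label → (C).
(D) now also ready, so the ready set is {(D), (E)}; (D) has the earlier label → (D).
(E) is the only step now ready → (E).

(A) (B) (C) (D) (E)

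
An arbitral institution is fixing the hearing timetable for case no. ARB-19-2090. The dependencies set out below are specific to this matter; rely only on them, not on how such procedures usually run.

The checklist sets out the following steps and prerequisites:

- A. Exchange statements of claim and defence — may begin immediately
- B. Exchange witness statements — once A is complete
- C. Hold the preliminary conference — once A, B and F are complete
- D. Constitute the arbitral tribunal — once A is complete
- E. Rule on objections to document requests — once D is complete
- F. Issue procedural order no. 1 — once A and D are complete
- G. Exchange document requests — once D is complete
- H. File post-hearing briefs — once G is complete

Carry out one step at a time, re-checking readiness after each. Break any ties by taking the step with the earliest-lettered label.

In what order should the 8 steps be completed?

Only A has no prerequisites, so it is first.
B and D are both available; B has the earlier label → B.
Next only D has its prerequisites met → D.
E, F and G are all available; E has the earlier label → E.
F and G are both available; F has the earlier label → F.
C now also ready, so the ready set is {C, G}; C has the earlier label → C.
G needed D, now all done → G.
H is the only step now ready → H.

A, B, D, E, F, C, G, H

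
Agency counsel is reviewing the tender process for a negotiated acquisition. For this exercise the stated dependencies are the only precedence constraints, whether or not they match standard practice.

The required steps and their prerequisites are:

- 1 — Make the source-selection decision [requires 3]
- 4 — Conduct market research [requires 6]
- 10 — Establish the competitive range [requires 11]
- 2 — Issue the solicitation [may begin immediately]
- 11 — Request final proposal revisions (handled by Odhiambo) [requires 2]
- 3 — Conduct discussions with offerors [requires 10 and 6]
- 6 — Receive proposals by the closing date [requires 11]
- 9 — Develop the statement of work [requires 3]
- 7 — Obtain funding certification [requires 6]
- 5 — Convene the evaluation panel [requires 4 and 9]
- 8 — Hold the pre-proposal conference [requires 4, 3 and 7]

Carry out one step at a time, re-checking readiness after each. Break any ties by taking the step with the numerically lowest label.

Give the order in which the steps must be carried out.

2, 11, 6, 4, 7, 10, 3, 1, 8, 9, 5

2 has no prerequisites → 2 first.
11 needed 2, now all done → 11.
6 and 10 are both available; 6 has the earlier label → 6.
4 and 7 now also ready, so the ready set is {4, 7, 10}; 4 has the earlier label → 4.
7 and 10 are both available; 7 has the earlier label → 7.
10 needed 11, now all done → 10.
3 needed 6 and 10, now all done → 3.
Ready: 1, 8 and 9. 1 has the earlier label → 1.
Ready: 8 and 9. 8 has the earlier label → 8.
9 needed 3, now all done → 9.
5 needed 4 and 9, now all done → 5.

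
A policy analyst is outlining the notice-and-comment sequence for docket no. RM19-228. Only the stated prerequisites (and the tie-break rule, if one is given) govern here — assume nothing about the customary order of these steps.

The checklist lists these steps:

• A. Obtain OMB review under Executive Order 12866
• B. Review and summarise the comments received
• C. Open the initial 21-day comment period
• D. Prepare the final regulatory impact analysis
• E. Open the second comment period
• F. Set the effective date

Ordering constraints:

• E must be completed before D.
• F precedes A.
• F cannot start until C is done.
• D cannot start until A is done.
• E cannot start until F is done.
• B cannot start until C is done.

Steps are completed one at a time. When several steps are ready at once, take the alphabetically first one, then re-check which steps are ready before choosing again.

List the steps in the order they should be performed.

C → B → F → A → E → D

C is the only step with nothing outstanding, so it goes first.
B and F are both available; B has the earlier label → B.
F needed C, now all done → F.
Now A and E have their prerequisites met. A has the earlier label, so A next.
E needed F, now all done → E.
D needed A and E, now all done → D.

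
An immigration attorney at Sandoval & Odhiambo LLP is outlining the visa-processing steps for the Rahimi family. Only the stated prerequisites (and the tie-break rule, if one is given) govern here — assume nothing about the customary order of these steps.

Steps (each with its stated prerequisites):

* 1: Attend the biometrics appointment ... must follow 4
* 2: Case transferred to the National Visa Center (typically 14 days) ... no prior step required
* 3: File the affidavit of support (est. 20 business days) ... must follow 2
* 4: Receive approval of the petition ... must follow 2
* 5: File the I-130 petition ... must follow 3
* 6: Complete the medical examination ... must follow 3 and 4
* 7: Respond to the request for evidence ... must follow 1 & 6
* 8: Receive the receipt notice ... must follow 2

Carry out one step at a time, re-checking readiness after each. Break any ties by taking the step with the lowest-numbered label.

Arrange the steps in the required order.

2 3 4 1 5 6 7 8

Only 2 has no prerequisites, so it is first.
3, 4 and 8 are all available; 3 has the earlier label → 3.
5 now also ready, so the ready set is {4, 5, 8}; 4 has the earlier label → 4.
Now 1, 5, 6 and 8 have their prerequisites met. 1 has the earlier label, so 1 next.
Now 5, 6 and 8 have their prerequisites met. 5 has the earlier label, so 5 next.
Now 6 and 8 have their prerequisites met. 6 has the earlier label, so 6 next.
7 now also ready, so the ready set is {7, 8}; 7 has the earlier label → 7.
8 needed 2, now all done → 8.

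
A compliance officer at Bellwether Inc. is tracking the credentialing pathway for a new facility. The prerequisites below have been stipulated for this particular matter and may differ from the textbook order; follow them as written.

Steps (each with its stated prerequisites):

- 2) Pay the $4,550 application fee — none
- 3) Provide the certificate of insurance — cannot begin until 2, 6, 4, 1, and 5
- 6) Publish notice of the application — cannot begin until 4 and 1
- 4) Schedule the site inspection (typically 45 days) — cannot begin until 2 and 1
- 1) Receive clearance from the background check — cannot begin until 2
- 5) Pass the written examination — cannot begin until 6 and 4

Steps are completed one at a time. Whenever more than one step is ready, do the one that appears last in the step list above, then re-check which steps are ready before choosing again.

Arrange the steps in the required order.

2 is the only step with nothing outstanding, so it goes first.
Next only 1 has its prerequisites met → 1.
4 needed 1 and 2, now all done → 4.
6 needed 1 and 4, now all done → 6.
That leaves 5 as the only ready step → 5.
3 needed 5, 1, 4, 6 and 2, now all done → 3.

2 1 4 6 5 3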